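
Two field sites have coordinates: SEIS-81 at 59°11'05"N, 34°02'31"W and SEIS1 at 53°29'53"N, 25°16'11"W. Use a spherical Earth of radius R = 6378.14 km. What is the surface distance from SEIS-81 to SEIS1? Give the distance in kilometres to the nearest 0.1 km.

SEIS-81: φ = +59.18472°, λ = -34.04194°
SEIS1: φ = +53.49806°, λ = -25.26972°
Δφ = -5.6867°,  Δλ = 8.7722°
a = sin²(Δφ/2) + cos φ₁ cos φ₂ sin²(Δλ/2) = 0.004243
c = 2·arcsin(√a) = 0.130368 rad = 7.4695°
d = R·c = 6378.14 × 0.130368 = 831.5 km

831.5 km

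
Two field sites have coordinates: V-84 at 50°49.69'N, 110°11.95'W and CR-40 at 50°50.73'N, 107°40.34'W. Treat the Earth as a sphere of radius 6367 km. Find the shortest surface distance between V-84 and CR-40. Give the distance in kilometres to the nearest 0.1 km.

V-84: φ = +50.82817°, λ = -110.19917°
CR-40: φ = +50.84550°, λ = -107.67233°
Δφ = 0.0173°,  Δλ = 2.5268°
a = sin²(Δφ/2) + cos φ₁ cos φ₂ sin²(Δλ/2) = 0.000194
c = 2·arcsin(√a) = 0.027852 rad = 1.5958°
d = R·c = 6367 × 0.027852 = 177.3 km

177.3 km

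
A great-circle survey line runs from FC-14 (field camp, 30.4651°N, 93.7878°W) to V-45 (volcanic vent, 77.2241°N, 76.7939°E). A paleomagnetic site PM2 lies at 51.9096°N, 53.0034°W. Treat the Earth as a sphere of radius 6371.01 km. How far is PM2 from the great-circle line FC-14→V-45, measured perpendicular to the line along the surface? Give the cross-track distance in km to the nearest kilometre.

δ₁₃ = central angle FC-14→PM2 = 0.640741 rad  (haversine)
θ₁₃ = bearing FC-14→PM2 = 42.384°,  θ₁₂ = bearing FC-14→V-45 = 2.179°
dₓₜ = R·arcsin(sin δ₁₃ · sin(θ₁₃ − θ₁₂)) = 6371.01·arcsin(0.59779·sin(40.206°)) = 2524.041 km
|dₓₜ| = 2524.041 km

2524 km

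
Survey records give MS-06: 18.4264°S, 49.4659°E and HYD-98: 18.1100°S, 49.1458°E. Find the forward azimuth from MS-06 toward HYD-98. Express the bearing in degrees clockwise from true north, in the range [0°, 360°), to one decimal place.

316.1°

Δλ = -0.3201°
y = sin Δλ · cos φ₂ = -0.005310
x = cos φ₁ sin φ₂ − sin φ₁ cos φ₂ cos Δλ = 0.005518
θ = atan2(y, x) = -43.9021° → 316.0979° (mod 360°)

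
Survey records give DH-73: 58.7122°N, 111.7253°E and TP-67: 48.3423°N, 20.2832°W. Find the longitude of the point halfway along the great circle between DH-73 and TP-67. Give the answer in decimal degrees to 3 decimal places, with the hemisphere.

Bx = cos φ₂ cos Δλ = -0.444830,  By = cos φ₂ sin Δλ = -0.493887
φₘ = atan2(sin φ₁ + sin φ₂, √((cos φ₁ + Bx)² + By²)) = 72.68039°
λₘ = λ₁ + atan2(By, cos φ₁ + Bx) = 30.30415°

30.304°E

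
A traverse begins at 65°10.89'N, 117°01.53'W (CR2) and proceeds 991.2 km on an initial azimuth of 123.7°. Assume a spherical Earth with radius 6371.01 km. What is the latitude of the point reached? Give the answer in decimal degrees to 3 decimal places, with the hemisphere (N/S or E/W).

CR2: φ = +65.18150°, λ = -117.02550°
δ = d/R = 991.2/6371.01 = 0.155580 rad
φ₂ = arcsin(sin φ₁ cos δ + cos φ₁ sin δ cos θ)
   = arcsin(0.90764·0.98792 + 0.41975·0.15495·-0.55484) = 59.38311°
λ₂ = λ₁ + atan2(sin θ sin δ cos φ₁, cos δ − sin φ₁ sin φ₂) = -102.36318°

59.383°N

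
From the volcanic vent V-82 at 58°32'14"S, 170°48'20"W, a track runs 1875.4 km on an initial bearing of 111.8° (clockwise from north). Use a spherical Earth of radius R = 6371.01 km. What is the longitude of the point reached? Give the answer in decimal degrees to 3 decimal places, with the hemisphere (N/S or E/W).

V-82: φ = -58.53722°, λ = -170.80556°
δ = d/R = 1875.4/6371.01 = 0.294365 rad
φ₂ = arcsin(sin φ₁ cos δ + cos φ₁ sin δ cos θ)
   = arcsin(-0.85298·0.95699 + 0.52194·0.29013·-0.37137) = -60.75366°
λ₂ = λ₁ + atan2(sin θ sin δ cos φ₁, cos δ − sin φ₁ sin φ₂) = -137.34409°

137.344°W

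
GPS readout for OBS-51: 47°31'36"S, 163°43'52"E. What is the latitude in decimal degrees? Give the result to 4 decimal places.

47.5267°S

47° + 31′/60 + 36″/3600 = 47 + 0.51667 + 0.01000 = 47.5267°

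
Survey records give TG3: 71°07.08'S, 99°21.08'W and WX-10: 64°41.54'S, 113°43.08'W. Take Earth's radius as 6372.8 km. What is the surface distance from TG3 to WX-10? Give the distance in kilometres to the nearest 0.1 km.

TG3: φ = -71.11800°, λ = -99.35133°
WX-10: φ = -64.69233°, λ = -113.71800°
Δφ = 6.4257°,  Δλ = -14.3667°
a = sin²(Δφ/2) + cos φ₁ cos φ₂ sin²(Δλ/2) = 0.005304
c = 2·arcsin(√a) = 0.145789 rad = 8.3531°
d = R·c = 6372.8 × 0.145789 = 929.1 km

929.1 km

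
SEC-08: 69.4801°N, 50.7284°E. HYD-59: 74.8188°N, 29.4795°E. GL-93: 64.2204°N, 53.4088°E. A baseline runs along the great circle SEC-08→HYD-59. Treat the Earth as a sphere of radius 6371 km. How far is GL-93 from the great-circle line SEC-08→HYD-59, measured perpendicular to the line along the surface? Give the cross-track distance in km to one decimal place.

δ₁₃ = central angle SEC-08→GL-93 = 0.093601 rad  (haversine)
θ₁₃ = bearing SEC-08→GL-93 = 167.431°,  θ₁₂ = bearing SEC-08→HYD-59 = 319.139°
dₓₜ = R·arcsin(sin δ₁₃ · sin(θ₁₃ − θ₁₂)) = 6371·arcsin(0.09346·sin(-151.708°)) = -282.321 km
|dₓₜ| = 282.321 km

282.3 km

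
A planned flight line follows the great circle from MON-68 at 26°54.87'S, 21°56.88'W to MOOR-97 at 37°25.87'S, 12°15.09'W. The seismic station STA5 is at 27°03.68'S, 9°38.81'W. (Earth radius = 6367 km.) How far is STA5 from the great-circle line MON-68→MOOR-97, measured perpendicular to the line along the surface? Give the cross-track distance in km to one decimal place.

943.5 km

MON-68: φ = -26.91450°, λ = -21.94800°
MOOR-97: φ = -37.43117°, λ = -12.25150°
STA5: φ = -27.06133°, λ = -9.64683°
δ₁₃ = central angle MON-68→STA5 = 0.191257 rad  (haversine)
θ₁₃ = bearing MON-68→STA5 = 93.564°,  θ₁₂ = bearing MON-68→MOOR-97 = 144.522°
dₓₜ = R·arcsin(sin δ₁₃ · sin(θ₁₃ − θ₁₂)) = 6367·arcsin(0.19009·sin(-50.958°)) = -943.482 km
|dₓₜ| = 943.482 km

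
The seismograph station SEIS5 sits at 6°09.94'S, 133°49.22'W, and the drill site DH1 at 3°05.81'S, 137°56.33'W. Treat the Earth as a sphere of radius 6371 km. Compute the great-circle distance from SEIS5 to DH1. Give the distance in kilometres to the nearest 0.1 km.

569.9 km

SEIS5: φ = -6.16567°, λ = -133.82033°
DH1: φ = -3.09683°, λ = -137.93883°
Δφ = 3.0688°,  Δλ = -4.1185°
a = sin²(Δφ/2) + cos φ₁ cos φ₂ sin²(Δλ/2) = 0.001999
c = 2·arcsin(√a) = 0.089447 rad = 5.1249°
d = R·c = 6371 × 0.089447 = 569.9 km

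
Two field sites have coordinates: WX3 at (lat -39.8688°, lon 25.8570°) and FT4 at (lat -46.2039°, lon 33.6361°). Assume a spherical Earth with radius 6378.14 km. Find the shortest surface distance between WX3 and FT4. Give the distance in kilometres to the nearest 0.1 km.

946.7 km

Δφ = -6.3351°,  Δλ = 7.7791°
a = sin²(Δφ/2) + cos φ₁ cos φ₂ sin²(Δλ/2) = 0.005497
c = 2·arcsin(√a) = 0.148426 rad = 8.5042°
d = R·c = 6378.14 × 0.148426 = 946.7 km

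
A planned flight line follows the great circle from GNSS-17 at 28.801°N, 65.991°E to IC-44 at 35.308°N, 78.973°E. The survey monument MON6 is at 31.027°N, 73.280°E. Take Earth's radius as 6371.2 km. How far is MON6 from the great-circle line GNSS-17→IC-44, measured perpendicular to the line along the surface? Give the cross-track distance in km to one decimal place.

δ₁₃ = central angle GNSS-17→MON6 = 0.116882 rad  (haversine)
θ₁₃ = bearing GNSS-17→MON6 = 68.797°,  θ₁₂ = bearing GNSS-17→IC-44 = 56.060°
dₓₜ = R·arcsin(sin δ₁₃ · sin(θ₁₃ − θ₁₂)) = 6371.2·arcsin(0.11662·sin(12.737°)) = 163.823 km
|dₓₜ| = 163.823 km

163.8 km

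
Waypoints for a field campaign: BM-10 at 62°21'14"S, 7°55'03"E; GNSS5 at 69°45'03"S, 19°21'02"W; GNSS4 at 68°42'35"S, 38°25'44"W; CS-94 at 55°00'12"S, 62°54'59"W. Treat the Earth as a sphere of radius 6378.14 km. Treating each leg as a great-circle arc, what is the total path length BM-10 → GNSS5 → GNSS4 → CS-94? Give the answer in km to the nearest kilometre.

4189 km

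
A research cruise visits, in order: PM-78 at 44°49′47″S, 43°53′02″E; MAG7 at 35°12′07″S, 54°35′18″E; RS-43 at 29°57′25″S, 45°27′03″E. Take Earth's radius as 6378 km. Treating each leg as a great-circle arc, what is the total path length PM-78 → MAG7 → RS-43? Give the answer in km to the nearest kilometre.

PM-78: φ = -44.82972°, λ = +43.88389°
MAG7: φ = -35.20194°, λ = +54.58833°
RS-43: φ = -29.95694°, λ = +45.45083°
PM-78→MAG7: c = 0.220306 rad, d = 1405.11 km
MAG7→RS-43: c = 0.162481 rad, d = 1036.30 km
Total = 1405.11 + 1036.30 = 2441.41 km

2441 km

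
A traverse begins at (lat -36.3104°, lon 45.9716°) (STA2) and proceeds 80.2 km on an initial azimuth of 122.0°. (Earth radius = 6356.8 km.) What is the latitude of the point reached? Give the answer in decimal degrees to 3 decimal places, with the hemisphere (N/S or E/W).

δ = d/R = 80.2/6356.8 = 0.012616 rad
φ₂ = arcsin(sin φ₁ cos δ + cos φ₁ sin δ cos θ)
   = arcsin(-0.59216·0.99992 + 0.80582·0.01262·-0.52992) = -36.69103°
λ₂ = λ₁ + atan2(sin θ sin δ cos φ₁, cos δ − sin φ₁ sin φ₂) = 46.73610°

36.691°S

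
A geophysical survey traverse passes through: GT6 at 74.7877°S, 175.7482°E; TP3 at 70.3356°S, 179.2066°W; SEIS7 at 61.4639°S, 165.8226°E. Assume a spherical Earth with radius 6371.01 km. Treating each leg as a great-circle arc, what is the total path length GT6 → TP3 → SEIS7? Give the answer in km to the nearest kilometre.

1713 km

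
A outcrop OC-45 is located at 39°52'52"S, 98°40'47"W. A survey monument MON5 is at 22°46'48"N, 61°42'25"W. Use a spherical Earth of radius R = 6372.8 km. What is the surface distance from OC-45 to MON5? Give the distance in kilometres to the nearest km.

OC-45: φ = -39.88111°, λ = -98.67972°
MON5: φ = +22.78000°, λ = -61.70694°
Δφ = 62.6611°,  Δλ = 36.9728°
a = sin²(Δφ/2) + cos φ₁ cos φ₂ sin²(Δλ/2) = 0.341507
c = 2·arcsin(√a) = 1.248247 rad = 71.5193°
d = R·c = 6372.8 × 1.248247 = 7954.8 km

7955 km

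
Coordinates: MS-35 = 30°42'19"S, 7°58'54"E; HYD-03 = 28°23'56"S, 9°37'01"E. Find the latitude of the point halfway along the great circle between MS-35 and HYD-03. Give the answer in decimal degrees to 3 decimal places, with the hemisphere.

29.555°S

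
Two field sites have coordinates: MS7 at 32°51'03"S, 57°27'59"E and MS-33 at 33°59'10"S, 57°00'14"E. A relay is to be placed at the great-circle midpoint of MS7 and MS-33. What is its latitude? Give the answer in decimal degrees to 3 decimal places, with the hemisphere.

33.419°S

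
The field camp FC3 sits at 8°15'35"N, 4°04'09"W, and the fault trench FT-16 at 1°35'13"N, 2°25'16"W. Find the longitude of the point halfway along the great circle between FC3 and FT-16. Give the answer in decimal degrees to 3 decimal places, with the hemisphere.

3.241°W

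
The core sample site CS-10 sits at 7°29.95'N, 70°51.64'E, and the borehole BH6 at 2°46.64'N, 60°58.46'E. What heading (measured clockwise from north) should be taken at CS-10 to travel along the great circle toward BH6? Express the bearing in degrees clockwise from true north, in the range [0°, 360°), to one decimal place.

244.9°

CS-10: φ = +7.49917°, λ = +70.86067°
BH6: φ = +2.77733°, λ = +60.97433°
Δλ = -9.8863°
y = sin Δλ · cos φ₂ = -0.171492
x = cos φ₁ sin φ₂ − sin φ₁ cos φ₂ cos Δλ = -0.080383
θ = atan2(y, x) = -115.1136° → 244.8864° (mod 360°)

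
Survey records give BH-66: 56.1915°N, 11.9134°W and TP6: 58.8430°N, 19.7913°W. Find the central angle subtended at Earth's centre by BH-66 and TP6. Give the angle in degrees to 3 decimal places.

4.988°

Δφ = 2.6515°,  Δλ = -7.8779°
a = sin²(Δφ/2) + cos φ₁ cos φ₂ sin²(Δλ/2) = 0.001894
c = 2·arcsin(√a) = 0.087062 rad = 4.9883°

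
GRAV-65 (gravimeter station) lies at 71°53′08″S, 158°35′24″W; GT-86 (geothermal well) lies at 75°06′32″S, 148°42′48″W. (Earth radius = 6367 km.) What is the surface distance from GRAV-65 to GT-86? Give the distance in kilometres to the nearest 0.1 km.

473.7 km

GRAV-65: φ = -71.88556°, λ = -158.59000°
GT-86: φ = -75.10889°, λ = -148.71333°
Δφ = -3.2233°,  Δλ = 9.8767°
a = sin²(Δφ/2) + cos φ₁ cos φ₂ sin²(Δλ/2) = 0.001383
c = 2·arcsin(√a) = 0.074398 rad = 4.2627°
d = R·c = 6367 × 0.074398 = 473.7 km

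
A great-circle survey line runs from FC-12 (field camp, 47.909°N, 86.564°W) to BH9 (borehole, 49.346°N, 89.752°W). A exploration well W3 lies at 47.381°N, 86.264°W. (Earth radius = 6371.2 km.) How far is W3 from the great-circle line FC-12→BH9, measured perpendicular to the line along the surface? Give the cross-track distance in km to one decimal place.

34.7 km

δ₁₃ = central angle FC-12→W3 = 0.009867 rad  (haversine)
θ₁₃ = bearing FC-12→W3 = 158.942°,  θ₁₂ = bearing FC-12→BH9 = 305.482°
dₓₜ = R·arcsin(sin δ₁₃ · sin(θ₁₃ − θ₁₂)) = 6371.2·arcsin(0.00987·sin(-146.539°)) = -34.662 km
|dₓₜ| = 34.662 km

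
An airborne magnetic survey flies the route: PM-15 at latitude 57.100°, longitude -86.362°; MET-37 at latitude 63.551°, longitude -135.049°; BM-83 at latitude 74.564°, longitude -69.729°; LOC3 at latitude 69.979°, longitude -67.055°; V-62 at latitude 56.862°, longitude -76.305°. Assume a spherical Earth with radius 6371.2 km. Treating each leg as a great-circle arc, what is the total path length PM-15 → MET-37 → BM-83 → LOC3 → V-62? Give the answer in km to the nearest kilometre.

7429 km

PM-15→MET-37: c = 0.423993 rad, d = 2701.34 km
MET-37→BM-83: c = 0.421356 rad, d = 2684.54 km
BM-83→LOC3: c = 0.081255 rad, d = 517.69 km
LOC3→V-62: c = 0.239423 rad, d = 1525.41 km
Total = 2701.34 + 2684.54 + 517.69 + 1525.41 = 7428.99 km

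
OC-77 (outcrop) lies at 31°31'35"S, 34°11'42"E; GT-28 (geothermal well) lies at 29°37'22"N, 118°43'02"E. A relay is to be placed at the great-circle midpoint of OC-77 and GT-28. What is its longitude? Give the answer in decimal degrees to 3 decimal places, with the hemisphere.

OC-77: φ = -31.52639°, λ = +34.19500°
GT-28: φ = +29.62278°, λ = +118.71722°
Bx = cos φ₂ cos Δλ = 0.082983,  By = cos φ₂ sin Δλ = 0.865329
φₘ = atan2(sin φ₁ + sin φ₂, √((cos φ₁ + Bx)² + By²)) = -1.28592°
λₘ = λ₁ + atan2(By, cos φ₁ + Bx) = 76.96713°

76.967°E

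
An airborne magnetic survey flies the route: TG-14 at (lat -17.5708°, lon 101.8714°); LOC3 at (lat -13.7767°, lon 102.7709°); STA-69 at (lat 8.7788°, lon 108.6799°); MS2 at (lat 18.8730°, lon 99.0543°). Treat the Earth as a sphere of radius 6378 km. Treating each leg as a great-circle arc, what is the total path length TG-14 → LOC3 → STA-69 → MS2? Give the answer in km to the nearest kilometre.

4558 km

TG-14→LOC3: c = 0.067922 rad, d = 433.21 km
LOC3→STA-69: c = 0.406758 rad, d = 2594.30 km
STA-69→MS2: c = 0.239927 rad, d = 1530.25 km
Total = 433.21 + 2594.30 + 1530.25 = 4557.76 km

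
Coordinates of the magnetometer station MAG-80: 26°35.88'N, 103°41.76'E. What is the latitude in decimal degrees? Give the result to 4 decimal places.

26.5980°N

26° + 35.88′/60 = 26 + 0.59800 = 26.5980°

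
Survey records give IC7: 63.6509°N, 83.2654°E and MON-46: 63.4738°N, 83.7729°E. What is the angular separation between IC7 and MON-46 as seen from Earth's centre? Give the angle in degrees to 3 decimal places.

Δφ = -0.1771°,  Δλ = 0.5075°
a = sin²(Δφ/2) + cos φ₁ cos φ₂ sin²(Δλ/2) = 0.000006
c = 2·arcsin(√a) = 0.005011 rad = 0.2871°

0.287°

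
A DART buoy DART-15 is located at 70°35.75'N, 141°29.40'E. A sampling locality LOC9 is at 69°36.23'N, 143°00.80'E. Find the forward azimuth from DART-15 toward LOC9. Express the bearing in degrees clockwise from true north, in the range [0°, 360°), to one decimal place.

151.7°

DART-15: φ = +70.59583°, λ = +141.49000°
LOC9: φ = +69.60383°, λ = +143.01333°
Δλ = 1.5233°
y = sin Δλ · cos φ₂ = 0.009265
x = cos φ₁ sin φ₂ − sin φ₁ cos φ₂ cos Δλ = -0.017197
θ = atan2(y, x) = 151.6862° → 151.6862° (mod 360°)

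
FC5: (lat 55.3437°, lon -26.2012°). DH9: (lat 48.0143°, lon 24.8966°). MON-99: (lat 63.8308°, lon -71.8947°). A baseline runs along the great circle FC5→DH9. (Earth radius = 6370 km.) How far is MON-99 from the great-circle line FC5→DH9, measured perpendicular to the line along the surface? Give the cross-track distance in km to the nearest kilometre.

δ₁₃ = central angle FC5→MON-99 = 0.419150 rad  (haversine)
θ₁₃ = bearing FC5→MON-99 = 309.153°,  θ₁₂ = bearing FC5→DH9 = 81.573°
dₓₜ = R·arcsin(sin δ₁₃ · sin(θ₁₃ − θ₁₂)) = 6370·arcsin(0.40698·sin(227.580°)) = -1943.853 km
|dₓₜ| = 1943.853 km

1944 km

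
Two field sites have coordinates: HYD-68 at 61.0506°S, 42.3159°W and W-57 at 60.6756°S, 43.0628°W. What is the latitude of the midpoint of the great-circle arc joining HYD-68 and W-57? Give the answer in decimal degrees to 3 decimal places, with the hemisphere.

Bx = cos φ₂ cos Δλ = 0.489712,  By = cos φ₂ sin Δλ = -0.006384
φₘ = atan2(sin φ₁ + sin φ₂, √((cos φ₁ + Bx)² + By²)) = -60.86362°
λₘ = λ₁ + atan2(By, cos φ₁ + Bx) = -42.69154°

60.864°S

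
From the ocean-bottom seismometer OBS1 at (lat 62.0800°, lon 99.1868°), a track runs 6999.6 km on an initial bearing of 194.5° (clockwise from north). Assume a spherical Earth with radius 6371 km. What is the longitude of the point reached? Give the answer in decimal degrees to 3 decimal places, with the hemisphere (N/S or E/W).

δ = d/R = 6999.6/6371 = 1.098666 rad
φ₂ = arcsin(sin φ₁ cos δ + cos φ₁ sin δ cos θ)
   = arcsin(0.88360·0.45478 + 0.46824·0.89060·-0.96815) = -0.10783°
λ₂ = λ₁ + atan2(sin θ sin δ cos φ₁, cos δ − sin φ₁ sin φ₂) = 86.30214°

86.302°E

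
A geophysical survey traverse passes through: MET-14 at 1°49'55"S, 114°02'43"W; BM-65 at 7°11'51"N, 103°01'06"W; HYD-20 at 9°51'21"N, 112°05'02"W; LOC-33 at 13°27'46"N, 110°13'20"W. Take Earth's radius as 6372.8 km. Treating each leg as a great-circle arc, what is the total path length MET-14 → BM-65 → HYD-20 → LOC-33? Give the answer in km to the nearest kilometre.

MET-14: φ = -1.83194°, λ = -114.04528°
BM-65: φ = +7.19750°, λ = -103.01833°
HYD-20: φ = +9.85583°, λ = -112.08389°
LOC-33: φ = +13.46278°, λ = -110.22222°
MET-14→BM-65: c = 0.248429 rad, d = 1583.19 km
BM-65→HYD-20: c = 0.163191 rad, d = 1039.98 km
HYD-20→LOC-33: c = 0.070536 rad, d = 449.51 km
Total = 1583.19 + 1039.98 + 449.51 = 3072.68 km

3073 km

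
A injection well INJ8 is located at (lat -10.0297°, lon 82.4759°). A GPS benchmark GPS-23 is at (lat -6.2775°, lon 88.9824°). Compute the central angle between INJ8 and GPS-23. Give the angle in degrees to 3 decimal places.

Δφ = 3.7522°,  Δλ = 6.5065°
a = sin²(Δφ/2) + cos φ₁ cos φ₂ sin²(Δλ/2) = 0.004224
c = 2·arcsin(√a) = 0.130077 rad = 7.4529°

7.453°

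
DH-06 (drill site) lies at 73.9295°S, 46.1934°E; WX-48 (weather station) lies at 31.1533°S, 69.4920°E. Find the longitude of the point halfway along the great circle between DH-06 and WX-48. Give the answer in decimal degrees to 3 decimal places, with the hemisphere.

Bx = cos φ₂ cos Δλ = 0.786002,  By = cos φ₂ sin Δλ = 0.338483
φₘ = atan2(sin φ₁ + sin φ₂, √((cos φ₁ + Bx)² + By²)) = -52.96349°
λₘ = λ₁ + atan2(By, cos φ₁ + Bx) = 63.85882°

63.859°E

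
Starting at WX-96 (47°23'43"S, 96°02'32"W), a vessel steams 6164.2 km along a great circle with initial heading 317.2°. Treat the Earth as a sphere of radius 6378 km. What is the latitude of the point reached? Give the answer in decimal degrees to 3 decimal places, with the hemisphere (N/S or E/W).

0.544°S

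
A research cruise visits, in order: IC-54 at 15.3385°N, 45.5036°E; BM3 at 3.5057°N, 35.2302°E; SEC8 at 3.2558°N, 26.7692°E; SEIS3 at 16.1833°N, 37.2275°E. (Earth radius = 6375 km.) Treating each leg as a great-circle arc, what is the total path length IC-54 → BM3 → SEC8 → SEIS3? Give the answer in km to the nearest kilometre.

IC-54→BM3: c = 0.271692 rad, d = 1732.04 km
BM3→SEC8: c = 0.147479 rad, d = 940.18 km
SEC8→SEIS3: c = 0.288312 rad, d = 1837.99 km
Total = 1732.04 + 940.18 + 1837.99 = 4510.21 km

4510 km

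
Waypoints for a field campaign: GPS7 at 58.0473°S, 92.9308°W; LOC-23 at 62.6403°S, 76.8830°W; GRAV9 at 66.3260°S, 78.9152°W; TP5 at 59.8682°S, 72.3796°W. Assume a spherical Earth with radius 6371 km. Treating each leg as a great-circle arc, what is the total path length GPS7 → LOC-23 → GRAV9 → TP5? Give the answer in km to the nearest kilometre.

2226 km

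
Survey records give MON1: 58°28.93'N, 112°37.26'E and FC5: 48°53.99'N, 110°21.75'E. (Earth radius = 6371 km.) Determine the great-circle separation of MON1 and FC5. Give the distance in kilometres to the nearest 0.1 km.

1075.7 km

MON1: φ = +58.48217°, λ = +112.62100°
FC5: φ = +48.89983°, λ = +110.36250°
Δφ = -9.5823°,  Δλ = -2.2585°
a = sin²(Δφ/2) + cos φ₁ cos φ₂ sin²(Δλ/2) = 0.007110
c = 2·arcsin(√a) = 0.168839 rad = 9.6738°
d = R·c = 6371 × 0.168839 = 1075.7 km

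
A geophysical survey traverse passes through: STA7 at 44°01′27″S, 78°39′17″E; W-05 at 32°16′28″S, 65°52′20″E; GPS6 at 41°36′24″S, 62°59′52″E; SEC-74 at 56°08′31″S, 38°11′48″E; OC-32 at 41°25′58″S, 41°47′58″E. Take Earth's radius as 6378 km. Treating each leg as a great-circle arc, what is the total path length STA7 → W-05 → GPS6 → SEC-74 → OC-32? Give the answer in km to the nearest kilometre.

STA7: φ = -44.02417°, λ = +78.65472°
W-05: φ = -32.27444°, λ = +65.87222°
GPS6: φ = -41.60667°, λ = +62.99778°
SEC-74: φ = -56.14194°, λ = +38.19667°
OC-32: φ = -41.43278°, λ = +41.79944°
STA7→W-05: c = 0.269217 rad, d = 1717.06 km
W-05→GPS6: c = 0.167712 rad, d = 1069.67 km
GPS6→SEC-74: c = 0.377547 rad, d = 2408.00 km
SEC-74→OC-32: c = 0.259955 rad, d = 1657.99 km
Total = 1717.06 + 1069.67 + 2408.00 + 1657.99 = 6852.72 km

6853 km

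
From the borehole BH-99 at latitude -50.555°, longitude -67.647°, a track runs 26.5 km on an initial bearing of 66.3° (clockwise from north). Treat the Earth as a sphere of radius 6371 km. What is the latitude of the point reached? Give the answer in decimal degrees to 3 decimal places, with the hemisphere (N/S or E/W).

δ = d/R = 26.5/6371 = 0.004159 rad
φ₂ = arcsin(sin φ₁ cos δ + cos φ₁ sin δ cos θ)
   = arcsin(-0.77223·0.99999 + 0.63534·0.00416·0.40195) = -50.45870°
λ₂ = λ₁ + atan2(sin θ sin δ cos φ₁, cos δ − sin φ₁ sin φ₂) = -67.30423°

50.459°S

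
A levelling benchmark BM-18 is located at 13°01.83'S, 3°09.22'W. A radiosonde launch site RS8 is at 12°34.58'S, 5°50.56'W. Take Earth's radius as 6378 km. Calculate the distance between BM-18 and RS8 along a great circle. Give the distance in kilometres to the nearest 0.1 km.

296.2 km

BM-18: φ = -13.03050°, λ = -3.15367°
RS8: φ = -12.57633°, λ = -5.84267°
Δφ = 0.4542°,  Δλ = -2.6890°
a = sin²(Δφ/2) + cos φ₁ cos φ₂ sin²(Δλ/2) = 0.000539
c = 2·arcsin(√a) = 0.046446 rad = 2.6612°
d = R·c = 6378 × 0.046446 = 296.2 km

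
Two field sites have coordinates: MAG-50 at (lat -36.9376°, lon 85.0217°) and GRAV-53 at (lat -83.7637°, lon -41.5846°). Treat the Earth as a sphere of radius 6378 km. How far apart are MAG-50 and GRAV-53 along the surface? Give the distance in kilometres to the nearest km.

6338 km

Δφ = -46.8261°,  Δλ = -126.6063°
a = sin²(Δφ/2) + cos φ₁ cos φ₂ sin²(Δλ/2) = 0.227193
c = 2·arcsin(√a) = 0.993676 rad = 56.9334°
d = R·c = 6378 × 0.993676 = 6337.7 km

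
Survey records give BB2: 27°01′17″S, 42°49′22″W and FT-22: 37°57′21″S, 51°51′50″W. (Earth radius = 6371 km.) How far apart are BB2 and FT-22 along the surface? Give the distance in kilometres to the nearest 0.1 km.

BB2: φ = -27.02139°, λ = -42.82278°
FT-22: φ = -37.95583°, λ = -51.86389°
Δφ = -10.9344°,  Δλ = -9.0411°
a = sin²(Δφ/2) + cos φ₁ cos φ₂ sin²(Δλ/2) = 0.013441
c = 2·arcsin(√a) = 0.232393 rad = 13.3152°
d = R·c = 6371 × 0.232393 = 1480.6 km

1480.6 km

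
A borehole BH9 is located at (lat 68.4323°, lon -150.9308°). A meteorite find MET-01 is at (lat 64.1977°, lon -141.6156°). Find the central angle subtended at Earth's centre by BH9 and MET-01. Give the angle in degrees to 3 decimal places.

5.639°

Δφ = -4.2346°,  Δλ = 9.3152°
a = sin²(Δφ/2) + cos φ₁ cos φ₂ sin²(Δλ/2) = 0.002420
c = 2·arcsin(√a) = 0.098426 rad = 5.6394°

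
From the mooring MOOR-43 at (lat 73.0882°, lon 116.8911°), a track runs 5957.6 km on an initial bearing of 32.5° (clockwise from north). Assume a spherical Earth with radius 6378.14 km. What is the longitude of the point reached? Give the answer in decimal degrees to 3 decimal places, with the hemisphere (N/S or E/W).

δ = d/R = 5957.6/6378.14 = 0.934065 rad
φ₂ = arcsin(sin φ₁ cos δ + cos φ₁ sin δ cos θ)
   = arcsin(0.95675·0.59457 + 0.29090·0.80404·0.84339) = 50.00699°
λ₂ = λ₁ + atan2(sin θ sin δ cos φ₁, cos δ − sin φ₁ sin φ₂) = -105.34519°

105.345°W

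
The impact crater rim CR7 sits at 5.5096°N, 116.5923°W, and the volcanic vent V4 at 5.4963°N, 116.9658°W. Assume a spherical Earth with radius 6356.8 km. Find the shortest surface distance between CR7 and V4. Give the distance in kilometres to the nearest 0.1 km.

41.3 km

Δφ = -0.0133°,  Δλ = -0.3735°
a = sin²(Δφ/2) + cos φ₁ cos φ₂ sin²(Δλ/2) = 0.000011
c = 2·arcsin(√a) = 0.006493 rad = 0.3720°
d = R·c = 6356.8 × 0.006493 = 41.3 km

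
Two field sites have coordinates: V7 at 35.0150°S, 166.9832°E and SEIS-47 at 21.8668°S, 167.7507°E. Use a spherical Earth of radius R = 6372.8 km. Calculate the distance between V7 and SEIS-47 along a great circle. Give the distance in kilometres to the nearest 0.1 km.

1464.3 km

Δφ = 13.1482°,  Δλ = 0.7675°
a = sin²(Δφ/2) + cos φ₁ cos φ₂ sin²(Δλ/2) = 0.013142
c = 2·arcsin(√a) = 0.229779 rad = 13.1654°
d = R·c = 6372.8 × 0.229779 = 1464.3 km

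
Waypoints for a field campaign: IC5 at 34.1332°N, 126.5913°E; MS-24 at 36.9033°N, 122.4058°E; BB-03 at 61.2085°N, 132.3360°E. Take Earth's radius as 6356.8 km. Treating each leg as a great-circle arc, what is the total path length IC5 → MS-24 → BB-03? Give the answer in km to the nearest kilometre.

3271 km

IC5→MS-24: c = 0.076619 rad, d = 487.05 km
MS-24→BB-03: c = 0.438013 rad, d = 2784.36 km
Total = 487.05 + 2784.36 = 3271.41 km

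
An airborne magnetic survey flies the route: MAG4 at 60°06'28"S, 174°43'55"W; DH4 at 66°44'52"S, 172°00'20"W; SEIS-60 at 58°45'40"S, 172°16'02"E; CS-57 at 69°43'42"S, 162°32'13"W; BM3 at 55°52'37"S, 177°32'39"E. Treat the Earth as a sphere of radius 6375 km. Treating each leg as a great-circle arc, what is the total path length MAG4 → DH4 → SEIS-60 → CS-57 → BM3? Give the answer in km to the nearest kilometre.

MAG4: φ = -60.10778°, λ = -174.73194°
DH4: φ = -66.74778°, λ = -172.00556°
SEIS-60: φ = -58.76111°, λ = +172.26722°
CS-57: φ = -69.72833°, λ = -162.53694°
BM3: φ = -55.87694°, λ = +177.54417°
MAG4→DH4: c = 0.117800 rad, d = 750.98 km
DH4→SEIS-60: c = 0.186627 rad, d = 1189.74 km
SEIS-60→CS-57: c = 0.266719 rad, d = 1700.34 km
CS-57→BM3: c = 0.286310 rad, d = 1825.23 km
Total = 750.98 + 1189.74 + 1700.34 + 1825.23 = 5466.28 km

5466 km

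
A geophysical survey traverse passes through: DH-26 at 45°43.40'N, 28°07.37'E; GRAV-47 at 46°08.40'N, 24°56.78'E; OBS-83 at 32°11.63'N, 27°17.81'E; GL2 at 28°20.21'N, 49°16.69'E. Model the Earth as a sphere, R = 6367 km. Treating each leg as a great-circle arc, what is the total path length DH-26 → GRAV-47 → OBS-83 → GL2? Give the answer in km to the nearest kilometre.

3961 km

DH-26: φ = +45.72333°, λ = +28.12283°
GRAV-47: φ = +46.14000°, λ = +24.94633°
OBS-83: φ = +32.19383°, λ = +27.29683°
GL2: φ = +28.33683°, λ = +49.27817°
DH-26→GRAV-47: c = 0.039237 rad, d = 249.82 km
GRAV-47→OBS-83: c = 0.245445 rad, d = 1562.75 km
OBS-83→GL2: c = 0.337489 rad, d = 2148.79 km
Total = 249.82 + 1562.75 + 2148.79 = 3961.36 km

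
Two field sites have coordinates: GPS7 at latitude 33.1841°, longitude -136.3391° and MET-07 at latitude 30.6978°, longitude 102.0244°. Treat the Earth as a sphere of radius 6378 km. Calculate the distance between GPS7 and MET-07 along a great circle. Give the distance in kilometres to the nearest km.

Δφ = -2.4863°,  Δλ = -121.6365°
a = sin²(Δφ/2) + cos φ₁ cos φ₂ sin²(Δλ/2) = 0.549027
c = 2·arcsin(√a) = 1.669008 rad = 95.6271°
d = R·c = 6378 × 1.669008 = 10644.9 km

10645 km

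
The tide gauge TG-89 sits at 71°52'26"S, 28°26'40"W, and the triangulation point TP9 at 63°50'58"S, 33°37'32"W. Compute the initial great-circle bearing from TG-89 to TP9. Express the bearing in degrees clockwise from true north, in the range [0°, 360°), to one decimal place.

TG-89: φ = -71.87389°, λ = -28.44444°
TP9: φ = -63.84944°, λ = -33.62556°
Δλ = -5.1811°
y = sin Δλ · cos φ₂ = -0.039800
x = cos φ₁ sin φ₂ − sin φ₁ cos φ₂ cos Δλ = 0.137884
θ = atan2(y, x) = -16.1006° → 343.8994° (mod 360°)

343.9°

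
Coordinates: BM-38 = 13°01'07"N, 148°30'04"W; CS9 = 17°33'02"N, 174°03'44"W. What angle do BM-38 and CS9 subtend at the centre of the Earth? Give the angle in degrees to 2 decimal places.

BM-38: φ = +13.01861°, λ = -148.50111°
CS9: φ = +17.55056°, λ = -174.06222°
Δφ = 4.5319°,  Δλ = -25.5611°
a = sin²(Δφ/2) + cos φ₁ cos φ₂ sin²(Δλ/2) = 0.047023
c = 2·arcsin(√a) = 0.437170 rad = 25.0480°

25.05°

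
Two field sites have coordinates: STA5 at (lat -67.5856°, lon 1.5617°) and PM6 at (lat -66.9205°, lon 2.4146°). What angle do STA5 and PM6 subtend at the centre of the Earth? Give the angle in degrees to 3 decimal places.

0.742°

Δφ = 0.6651°,  Δλ = 0.8529°
a = sin²(Δφ/2) + cos φ₁ cos φ₂ sin²(Δλ/2) = 0.000042
c = 2·arcsin(√a) = 0.012957 rad = 0.7424°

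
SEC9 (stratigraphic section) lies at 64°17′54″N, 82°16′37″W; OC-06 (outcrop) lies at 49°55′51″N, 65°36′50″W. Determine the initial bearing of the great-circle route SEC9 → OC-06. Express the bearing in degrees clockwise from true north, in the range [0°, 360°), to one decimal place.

140.5°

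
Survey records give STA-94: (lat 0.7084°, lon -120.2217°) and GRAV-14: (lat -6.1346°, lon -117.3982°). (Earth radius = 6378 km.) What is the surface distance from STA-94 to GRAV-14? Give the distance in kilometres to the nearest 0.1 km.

Δφ = -6.8430°,  Δλ = 2.8235°
a = sin²(Δφ/2) + cos φ₁ cos φ₂ sin²(Δλ/2) = 0.004165
c = 2·arcsin(√a) = 0.129168 rad = 7.4008°
d = R·c = 6378 × 0.129168 = 823.8 km

823.8 km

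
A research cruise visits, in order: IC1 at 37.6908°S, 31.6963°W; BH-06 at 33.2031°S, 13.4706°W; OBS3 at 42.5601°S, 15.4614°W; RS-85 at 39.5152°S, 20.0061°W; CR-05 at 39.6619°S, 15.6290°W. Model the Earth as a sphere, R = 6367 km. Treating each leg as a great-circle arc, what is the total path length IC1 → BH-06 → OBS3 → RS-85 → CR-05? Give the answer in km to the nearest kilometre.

IC1→BH-06: c = 0.270204 rad, d = 1720.39 km
BH-06→OBS3: c = 0.165583 rad, d = 1054.27 km
OBS3→RS-85: c = 0.080001 rad, d = 509.37 km
RS-85→CR-05: c = 0.058923 rad, d = 375.16 km
Total = 1720.39 + 1054.27 + 509.37 + 375.16 = 3659.18 km

3659 km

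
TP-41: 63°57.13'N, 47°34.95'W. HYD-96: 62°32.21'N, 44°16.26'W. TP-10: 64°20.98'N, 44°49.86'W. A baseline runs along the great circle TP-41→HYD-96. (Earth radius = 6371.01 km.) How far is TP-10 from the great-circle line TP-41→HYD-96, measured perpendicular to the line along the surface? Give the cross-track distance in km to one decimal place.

TP-41: φ = +63.95217°, λ = -47.58250°
HYD-96: φ = +62.53683°, λ = -44.27100°
TP-10: φ = +64.34967°, λ = -44.83100°
δ₁₃ = central angle TP-41→TP-10 = 0.022055 rad  (haversine)
θ₁₃ = bearing TP-41→TP-10 = 70.433°,  θ₁₂ = bearing TP-41→HYD-96 = 132.025°
dₓₜ = R·arcsin(sin δ₁₃ · sin(θ₁₃ − θ₁₂)) = 6371.01·arcsin(0.02205·sin(-61.593°)) = -123.593 km
|dₓₜ| = 123.593 km

123.6 km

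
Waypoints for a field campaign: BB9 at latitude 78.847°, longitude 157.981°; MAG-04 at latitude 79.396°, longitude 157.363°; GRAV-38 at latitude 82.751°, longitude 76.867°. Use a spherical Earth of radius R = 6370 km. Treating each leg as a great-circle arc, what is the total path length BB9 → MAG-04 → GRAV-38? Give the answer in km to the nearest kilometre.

BB9→MAG-04: c = 0.009796 rad, d = 62.40 km
MAG-04→GRAV-38: c = 0.205789 rad, d = 1310.87 km
Total = 62.40 + 1310.87 = 1373.27 km

1373 km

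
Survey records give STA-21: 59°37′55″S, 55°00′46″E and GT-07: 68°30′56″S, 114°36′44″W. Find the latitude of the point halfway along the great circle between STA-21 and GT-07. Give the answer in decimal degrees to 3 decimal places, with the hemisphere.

STA-21: φ = -59.63194°, λ = +55.01278°
GT-07: φ = -68.51556°, λ = -114.61222°
Bx = cos φ₂ cos Δλ = -0.360260,  By = cos φ₂ sin Δλ = -0.065958
φₘ = atan2(sin φ₁ + sin φ₂, √((cos φ₁ + Bx)² + By²)) = -84.91541°
λₘ = λ₁ + atan2(By, cos φ₁ + Bx) = 30.59637°

84.915°S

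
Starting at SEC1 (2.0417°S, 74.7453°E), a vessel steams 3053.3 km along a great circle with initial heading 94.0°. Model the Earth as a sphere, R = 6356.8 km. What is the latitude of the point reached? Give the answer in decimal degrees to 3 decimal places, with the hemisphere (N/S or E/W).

δ = d/R = 3053.3/6356.8 = 0.480320 rad
φ₂ = arcsin(sin φ₁ cos δ + cos φ₁ sin δ cos θ)
   = arcsin(-0.03563·0.88685 + 0.99937·0.46206·-0.06976) = -3.65836°
λ₂ = λ₁ + atan2(sin θ sin δ cos φ₁, cos δ − sin φ₁ sin φ₂) = 102.25371°

3.658°S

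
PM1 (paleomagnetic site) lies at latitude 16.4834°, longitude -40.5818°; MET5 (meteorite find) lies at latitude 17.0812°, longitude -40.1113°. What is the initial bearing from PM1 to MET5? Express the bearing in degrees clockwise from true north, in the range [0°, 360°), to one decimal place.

36.9°

Δλ = 0.4705°
y = sin Δλ · cos φ₂ = 0.007849
x = cos φ₁ sin φ₂ − sin φ₁ cos φ₂ cos Δλ = 0.010443
θ = atan2(y, x) = 36.9315° → 36.9315° (mod 360°)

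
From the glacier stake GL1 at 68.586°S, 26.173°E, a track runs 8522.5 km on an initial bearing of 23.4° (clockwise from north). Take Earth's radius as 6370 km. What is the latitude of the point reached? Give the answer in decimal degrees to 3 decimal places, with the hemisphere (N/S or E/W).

δ = d/R = 8522.5/6370 = 1.337912 rad
φ₂ = arcsin(sin φ₁ cos δ + cos φ₁ sin δ cos θ)
   = arcsin(-0.93097·0.23078 + 0.36510·0.97300·0.91775) = 6.38321°
λ₂ = λ₁ + atan2(sin θ sin δ cos φ₁, cos δ − sin φ₁ sin φ₂) = 49.05518°

6.383°N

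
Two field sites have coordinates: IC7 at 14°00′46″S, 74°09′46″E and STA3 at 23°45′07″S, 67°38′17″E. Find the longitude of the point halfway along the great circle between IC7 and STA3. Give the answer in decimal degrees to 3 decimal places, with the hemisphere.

IC7: φ = -14.01278°, λ = +74.16278°
STA3: φ = -23.75194°, λ = +67.63806°
Bx = cos φ₂ cos Δλ = 0.909369,  By = cos φ₂ sin Δλ = -0.104007
φₘ = atan2(sin φ₁ + sin φ₂, √((cos φ₁ + Bx)² + By²)) = -18.91081°
λₘ = λ₁ + atan2(By, cos φ₁ + Bx) = 70.99558°

70.996°E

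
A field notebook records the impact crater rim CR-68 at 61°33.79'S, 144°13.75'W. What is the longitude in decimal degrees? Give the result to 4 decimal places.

144° + 13.75′/60 = 144 + 0.22917 = 144.2292°

144.2292°W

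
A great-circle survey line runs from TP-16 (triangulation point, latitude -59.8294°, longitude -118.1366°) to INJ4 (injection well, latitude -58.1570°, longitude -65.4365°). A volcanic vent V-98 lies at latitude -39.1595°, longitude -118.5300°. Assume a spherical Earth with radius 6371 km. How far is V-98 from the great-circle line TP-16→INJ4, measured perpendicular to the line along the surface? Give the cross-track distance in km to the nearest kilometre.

2146 km

δ₁₃ = central angle TP-16→V-98 = 0.360784 rad  (haversine)
θ₁₃ = bearing TP-16→V-98 = 359.136°,  θ₁₂ = bearing TP-16→INJ4 = 109.732°
dₓₜ = R·arcsin(sin δ₁₃ · sin(θ₁₃ − θ₁₂)) = 6371·arcsin(0.35301·sin(249.404°)) = -2145.593 km
|dₓₜ| = 2145.593 km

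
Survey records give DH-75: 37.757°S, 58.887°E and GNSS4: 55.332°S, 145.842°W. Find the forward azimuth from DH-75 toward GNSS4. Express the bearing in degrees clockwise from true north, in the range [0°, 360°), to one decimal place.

Δλ = 155.2710°
y = sin Δλ · cos φ₂ = 0.237953
x = cos φ₁ sin φ₂ − sin φ₁ cos φ₂ cos Δλ = -0.966607
θ = atan2(y, x) = 166.1703° → 166.1703° (mod 360°)

166.2°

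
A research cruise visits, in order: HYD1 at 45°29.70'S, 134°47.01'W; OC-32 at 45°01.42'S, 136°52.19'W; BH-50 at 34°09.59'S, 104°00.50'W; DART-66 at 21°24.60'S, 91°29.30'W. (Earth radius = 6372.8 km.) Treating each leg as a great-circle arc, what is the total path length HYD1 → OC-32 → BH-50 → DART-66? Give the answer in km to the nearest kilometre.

5085 km

HYD1: φ = -45.49500°, λ = -134.78350°
OC-32: φ = -45.02367°, λ = -136.86983°
BH-50: φ = -34.15983°, λ = -104.00833°
DART-66: φ = -21.41000°, λ = -91.48833°
HYD1→OC-32: c = 0.026918 rad, d = 171.54 km
OC-32→BH-50: c = 0.476753 rad, d = 3038.25 km
BH-50→DART-66: c = 0.294237 rad, d = 1875.11 km
Total = 171.54 + 3038.25 + 1875.11 = 5084.91 km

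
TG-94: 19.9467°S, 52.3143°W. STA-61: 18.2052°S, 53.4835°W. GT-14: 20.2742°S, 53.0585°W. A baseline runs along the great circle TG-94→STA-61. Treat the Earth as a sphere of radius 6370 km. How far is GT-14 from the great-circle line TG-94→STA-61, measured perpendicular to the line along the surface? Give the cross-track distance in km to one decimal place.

85.1 km

δ₁₃ = central angle TG-94→GT-14 = 0.013470 rad  (haversine)
θ₁₃ = bearing TG-94→GT-14 = 244.763°,  θ₁₂ = bearing TG-94→STA-61 = 327.412°
dₓₜ = R·arcsin(sin δ₁₃ · sin(θ₁₃ − θ₁₂)) = 6370·arcsin(0.01347·sin(-82.649°)) = -85.097 km
|dₓₜ| = 85.097 km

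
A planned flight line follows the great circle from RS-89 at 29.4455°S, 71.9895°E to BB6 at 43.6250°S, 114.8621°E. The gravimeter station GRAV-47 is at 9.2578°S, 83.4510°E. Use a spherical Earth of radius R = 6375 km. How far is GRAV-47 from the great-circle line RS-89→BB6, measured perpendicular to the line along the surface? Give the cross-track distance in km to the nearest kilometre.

2536 km

δ₁₃ = central angle RS-89→GRAV-47 = 0.399057 rad  (haversine)
θ₁₃ = bearing RS-89→GRAV-47 = 30.315°,  θ₁₂ = bearing RS-89→BB6 = 124.621°
dₓₜ = R·arcsin(sin δ₁₃ · sin(θ₁₃ − θ₁₂)) = 6375·arcsin(0.38855·sin(-94.306°)) = -2536.403 km
|dₓₜ| = 2536.403 km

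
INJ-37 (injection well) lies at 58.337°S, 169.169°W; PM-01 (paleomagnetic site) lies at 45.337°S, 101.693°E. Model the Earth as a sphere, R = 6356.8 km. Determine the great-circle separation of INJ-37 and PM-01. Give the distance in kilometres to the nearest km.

Δφ = 13.0000°,  Δλ = -89.1380°
a = sin²(Δφ/2) + cos φ₁ cos φ₂ sin²(Δλ/2) = 0.194533
c = 2·arcsin(√a) = 0.913556 rad = 52.3429°
d = R·c = 6356.8 × 0.913556 = 5807.3 km

5807 km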